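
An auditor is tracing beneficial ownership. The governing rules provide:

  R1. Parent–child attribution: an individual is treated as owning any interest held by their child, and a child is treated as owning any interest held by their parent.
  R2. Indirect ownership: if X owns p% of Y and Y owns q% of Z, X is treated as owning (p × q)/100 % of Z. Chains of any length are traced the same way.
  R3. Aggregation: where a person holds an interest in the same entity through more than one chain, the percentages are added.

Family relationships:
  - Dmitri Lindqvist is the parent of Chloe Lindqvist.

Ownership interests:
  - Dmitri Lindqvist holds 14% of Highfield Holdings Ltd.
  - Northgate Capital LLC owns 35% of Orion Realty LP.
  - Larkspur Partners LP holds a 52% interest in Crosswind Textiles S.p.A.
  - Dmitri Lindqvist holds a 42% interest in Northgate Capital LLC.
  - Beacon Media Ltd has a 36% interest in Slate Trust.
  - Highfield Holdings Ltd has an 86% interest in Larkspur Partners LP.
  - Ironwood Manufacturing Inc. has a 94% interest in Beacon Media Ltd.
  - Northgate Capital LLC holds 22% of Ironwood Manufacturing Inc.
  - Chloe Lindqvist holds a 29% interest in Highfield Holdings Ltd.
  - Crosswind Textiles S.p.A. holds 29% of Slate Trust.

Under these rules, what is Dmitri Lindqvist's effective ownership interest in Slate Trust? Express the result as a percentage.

By parent–child attribution (R1), Dmitri Lindqvist is treated as also owning Chloe Lindqvist's interest in Highfield Holdings Ltd, giving 14% + 29% = 43%.
Chain via Northgate Capital LLC → Ironwood Manufacturing Inc. → Beacon Media Ltd (R2): 42% × 22% × 94% × 36% = 3.126816% of Slate Trust.
Chain via Highfield Holdings Ltd → Larkspur Partners LP → Crosswind Textiles S.p.A. (R2): 43% × 86% × 52% × 29% = 5.576584% of Slate Trust.
Aggregating (R3): 3.126816% + 5.576584% = 8.7034%.

8.7034%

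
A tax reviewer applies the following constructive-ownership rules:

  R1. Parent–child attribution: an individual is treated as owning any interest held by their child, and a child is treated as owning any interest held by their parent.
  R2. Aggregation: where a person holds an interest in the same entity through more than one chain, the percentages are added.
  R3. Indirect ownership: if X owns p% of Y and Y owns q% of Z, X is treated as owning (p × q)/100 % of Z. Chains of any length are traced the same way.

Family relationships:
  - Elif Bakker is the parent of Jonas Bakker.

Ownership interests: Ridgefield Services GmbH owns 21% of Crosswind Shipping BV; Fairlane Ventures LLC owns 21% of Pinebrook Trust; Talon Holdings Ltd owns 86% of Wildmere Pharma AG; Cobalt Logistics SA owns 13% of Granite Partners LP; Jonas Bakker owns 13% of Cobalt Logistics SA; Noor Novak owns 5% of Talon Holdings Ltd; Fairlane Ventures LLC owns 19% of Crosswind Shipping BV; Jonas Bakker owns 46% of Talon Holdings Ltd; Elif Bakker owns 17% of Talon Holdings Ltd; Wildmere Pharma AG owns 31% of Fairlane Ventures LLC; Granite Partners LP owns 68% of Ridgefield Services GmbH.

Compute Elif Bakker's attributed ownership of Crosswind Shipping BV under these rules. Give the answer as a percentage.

3.432534%

By parent–child attribution (R1), Elif Bakker is treated as also owning Jonas Bakker's interest in Talon Holdings Ltd, giving 17% + 46% = 63%.
By parent–child attribution (R1), Elif Bakker is treated as owning Jonas Bakker's 13% interest in Cobalt Logistics SA.
Chain via Talon Holdings Ltd → Wildmere Pharma AG → Fairlane Ventures LLC (R3): 63% × 86% × 31% × 19% = 3.191202% of Crosswind Shipping BV.
Chain via Cobalt Logistics SA → Granite Partners LP → Ridgefield Services GmbH (R3): 13% × 13% × 68% × 21% = 0.241332% of Crosswind Shipping BV.
Aggregating (R2): 3.191202% + 0.241332% = 3.432534%.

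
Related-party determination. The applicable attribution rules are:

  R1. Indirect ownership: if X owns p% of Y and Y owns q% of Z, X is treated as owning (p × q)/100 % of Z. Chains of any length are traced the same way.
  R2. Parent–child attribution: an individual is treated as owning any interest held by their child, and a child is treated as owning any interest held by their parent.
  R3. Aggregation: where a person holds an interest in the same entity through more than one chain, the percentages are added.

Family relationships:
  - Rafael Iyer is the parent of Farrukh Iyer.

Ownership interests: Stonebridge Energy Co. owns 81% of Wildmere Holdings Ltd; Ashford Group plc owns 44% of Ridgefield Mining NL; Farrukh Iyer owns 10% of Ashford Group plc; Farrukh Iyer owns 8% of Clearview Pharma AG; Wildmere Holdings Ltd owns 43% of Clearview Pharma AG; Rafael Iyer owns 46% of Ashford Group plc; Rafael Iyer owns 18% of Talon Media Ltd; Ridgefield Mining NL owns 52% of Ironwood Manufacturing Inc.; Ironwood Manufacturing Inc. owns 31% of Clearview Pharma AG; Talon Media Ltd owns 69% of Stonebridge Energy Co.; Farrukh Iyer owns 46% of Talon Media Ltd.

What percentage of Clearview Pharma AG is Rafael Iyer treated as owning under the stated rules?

By parent–child attribution (R2), Rafael Iyer is treated as also owning Farrukh Iyer's interest in Ashford Group plc, giving 46% + 10% = 56%.
By parent–child attribution (R2), Rafael Iyer is treated as also owning Farrukh Iyer's interest in Talon Media Ltd, giving 18% + 46% = 64%.
By parent–child attribution (R2), Rafael Iyer is treated as owning Farrukh Iyer's 8% interest in Clearview Pharma AG.
Chain via Ashford Group plc → Ridgefield Mining NL → Ironwood Manufacturing Inc. (R1): 56% × 44% × 52% × 31% = 3.971968% of Clearview Pharma AG.
Chain via Talon Media Ltd → Stonebridge Energy Co. → Wildmere Holdings Ltd (R1): 64% × 69% × 81% × 43% = 15.380928% of Clearview Pharma AG.
Direct interest in Clearview Pharma AG: 8%.
Aggregating (R3): 3.971968% + 15.380928% + 8% = 27.352896%.

27.352896%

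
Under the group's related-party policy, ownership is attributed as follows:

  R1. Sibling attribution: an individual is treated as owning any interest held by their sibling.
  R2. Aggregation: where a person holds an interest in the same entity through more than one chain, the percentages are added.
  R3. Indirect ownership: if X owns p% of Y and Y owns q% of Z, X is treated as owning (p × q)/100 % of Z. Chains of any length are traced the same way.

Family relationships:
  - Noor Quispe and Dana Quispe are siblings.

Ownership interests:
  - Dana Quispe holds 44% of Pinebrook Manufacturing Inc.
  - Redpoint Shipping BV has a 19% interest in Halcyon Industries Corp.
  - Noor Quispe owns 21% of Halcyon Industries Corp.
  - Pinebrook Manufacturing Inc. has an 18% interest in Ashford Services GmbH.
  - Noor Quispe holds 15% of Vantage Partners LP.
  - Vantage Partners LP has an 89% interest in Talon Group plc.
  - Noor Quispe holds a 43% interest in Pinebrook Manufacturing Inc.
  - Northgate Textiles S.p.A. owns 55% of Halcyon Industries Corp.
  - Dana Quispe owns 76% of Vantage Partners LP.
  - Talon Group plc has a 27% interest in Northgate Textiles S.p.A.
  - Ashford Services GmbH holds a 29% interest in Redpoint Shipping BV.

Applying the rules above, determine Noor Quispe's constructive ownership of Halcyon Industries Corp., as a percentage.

33.889881%

By sibling attribution (R1), Noor Quispe is treated as also owning Dana Quispe's interest in Pinebrook Manufacturing Inc, giving 43% + 44% = 87%.
By sibling attribution (R1), Noor Quispe is treated as also owning Dana Quispe's interest in Vantage Partners LP, giving 15% + 76% = 91%.
Chain via Pinebrook Manufacturing Inc. → Ashford Services GmbH → Redpoint Shipping BV (R3): 87% × 18% × 29% × 19% = 0.862866% of Halcyon Industries Corp.
Chain via Vantage Partners LP → Talon Group plc → Northgate Textiles S.p.A. (R3): 91% × 89% × 27% × 55% = 12.027015% of Halcyon Industries Corp.
Direct interest in Halcyon Industries Corp: 21%.
Aggregating (R2): 0.862866% + 12.027015% + 21% = 33.889881%.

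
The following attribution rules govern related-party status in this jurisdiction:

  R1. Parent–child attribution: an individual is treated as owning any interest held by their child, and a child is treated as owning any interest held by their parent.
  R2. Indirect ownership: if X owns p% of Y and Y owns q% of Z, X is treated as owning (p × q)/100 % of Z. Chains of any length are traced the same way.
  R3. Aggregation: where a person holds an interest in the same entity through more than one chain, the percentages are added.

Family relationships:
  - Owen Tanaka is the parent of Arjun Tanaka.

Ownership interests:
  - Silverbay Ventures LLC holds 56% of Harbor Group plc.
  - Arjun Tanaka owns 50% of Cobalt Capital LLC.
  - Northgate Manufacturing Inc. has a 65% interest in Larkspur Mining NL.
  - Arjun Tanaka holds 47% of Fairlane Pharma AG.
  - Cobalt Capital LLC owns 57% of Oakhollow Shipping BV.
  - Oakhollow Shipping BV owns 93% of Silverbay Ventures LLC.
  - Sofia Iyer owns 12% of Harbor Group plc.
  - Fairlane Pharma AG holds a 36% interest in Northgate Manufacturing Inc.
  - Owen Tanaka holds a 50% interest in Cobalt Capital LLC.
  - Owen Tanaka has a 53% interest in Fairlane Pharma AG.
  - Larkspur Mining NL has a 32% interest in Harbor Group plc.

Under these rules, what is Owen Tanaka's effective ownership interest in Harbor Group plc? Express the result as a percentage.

By parent–child attribution (R1), Owen Tanaka is treated as also owning Arjun Tanaka's interest in Fairlane Pharma AG, giving 53% + 47% = 100%.
By parent–child attribution (R1), Owen Tanaka is treated as also owning Arjun Tanaka's interest in Cobalt Capital LLC, giving 50% + 50% = 100%.
Chain via Fairlane Pharma AG → Northgate Manufacturing Inc. → Larkspur Mining NL (R2): 100% × 36% × 65% × 32% = 7.488% of Harbor Group plc.
Chain via Cobalt Capital LLC → Oakhollow Shipping BV → Silverbay Ventures LLC (R2): 100% × 57% × 93% × 56% = 29.6856% of Harbor Group plc.
Aggregating (R3): 7.488% + 29.6856% = 37.1736%.

37.1736%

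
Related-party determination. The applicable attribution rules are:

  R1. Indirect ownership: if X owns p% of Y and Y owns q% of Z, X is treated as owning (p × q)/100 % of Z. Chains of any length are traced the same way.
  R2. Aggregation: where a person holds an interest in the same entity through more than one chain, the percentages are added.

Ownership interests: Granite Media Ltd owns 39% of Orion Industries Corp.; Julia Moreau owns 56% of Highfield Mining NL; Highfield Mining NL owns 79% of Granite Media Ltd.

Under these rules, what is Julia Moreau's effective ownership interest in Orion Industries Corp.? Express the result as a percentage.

Chain via Highfield Mining NL → Granite Media Ltd (R1): 56% × 79% × 39% = 17.2536% of Orion Industries Corp.

17.2536%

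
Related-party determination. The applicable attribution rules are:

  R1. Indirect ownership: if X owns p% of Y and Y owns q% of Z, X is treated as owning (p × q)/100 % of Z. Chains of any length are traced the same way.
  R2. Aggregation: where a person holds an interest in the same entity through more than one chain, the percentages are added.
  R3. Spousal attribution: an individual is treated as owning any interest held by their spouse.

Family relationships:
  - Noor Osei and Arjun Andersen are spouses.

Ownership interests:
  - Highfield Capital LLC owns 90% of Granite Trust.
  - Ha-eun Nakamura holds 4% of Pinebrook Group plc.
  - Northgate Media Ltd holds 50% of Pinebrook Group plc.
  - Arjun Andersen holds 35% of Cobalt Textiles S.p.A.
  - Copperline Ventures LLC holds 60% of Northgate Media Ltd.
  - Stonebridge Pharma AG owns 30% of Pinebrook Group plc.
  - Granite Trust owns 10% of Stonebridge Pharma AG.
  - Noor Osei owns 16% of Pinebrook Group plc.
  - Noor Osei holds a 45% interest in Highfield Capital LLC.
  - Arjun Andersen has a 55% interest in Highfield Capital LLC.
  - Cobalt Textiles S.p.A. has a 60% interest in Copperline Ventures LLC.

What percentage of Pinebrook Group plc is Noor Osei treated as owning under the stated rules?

By spousal attribution (R3), Noor Osei is treated as also owning Arjun Andersen's interest in Highfield Capital LLC, giving 45% + 55% = 100%.
By spousal attribution (R3), Noor Osei is treated as owning Arjun Andersen's 35% interest in Cobalt Textiles S.p.A.
Chain via Highfield Capital LLC → Granite Trust → Stonebridge Pharma AG (R1): 100% × 90% × 10% × 30% = 2.7% of Pinebrook Group plc.
Direct interest in Pinebrook Group plc: 16%.
Chain via Cobalt Textiles S.p.A. → Copperline Ventures LLC → Northgate Media Ltd (R1): 35% × 60% × 60% × 50% = 6.3% of Pinebrook Group plc.
Aggregating (R2): 2.7% + 16% + 6.3% = 25%.

25%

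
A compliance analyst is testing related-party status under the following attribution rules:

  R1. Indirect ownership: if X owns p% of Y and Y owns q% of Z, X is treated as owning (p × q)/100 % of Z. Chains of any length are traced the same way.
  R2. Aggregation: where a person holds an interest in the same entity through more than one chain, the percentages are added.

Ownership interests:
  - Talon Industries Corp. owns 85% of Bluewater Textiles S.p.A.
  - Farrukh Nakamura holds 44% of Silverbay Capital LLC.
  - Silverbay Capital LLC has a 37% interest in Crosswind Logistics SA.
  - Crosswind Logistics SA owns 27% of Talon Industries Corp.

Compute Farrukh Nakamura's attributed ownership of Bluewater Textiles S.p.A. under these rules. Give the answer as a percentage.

Chain via Silverbay Capital LLC → Crosswind Logistics SA → Talon Industries Corp. (R1): 44% × 37% × 27% × 85% = 3.73626% of Bluewater Textiles S.p.A.

3.73626%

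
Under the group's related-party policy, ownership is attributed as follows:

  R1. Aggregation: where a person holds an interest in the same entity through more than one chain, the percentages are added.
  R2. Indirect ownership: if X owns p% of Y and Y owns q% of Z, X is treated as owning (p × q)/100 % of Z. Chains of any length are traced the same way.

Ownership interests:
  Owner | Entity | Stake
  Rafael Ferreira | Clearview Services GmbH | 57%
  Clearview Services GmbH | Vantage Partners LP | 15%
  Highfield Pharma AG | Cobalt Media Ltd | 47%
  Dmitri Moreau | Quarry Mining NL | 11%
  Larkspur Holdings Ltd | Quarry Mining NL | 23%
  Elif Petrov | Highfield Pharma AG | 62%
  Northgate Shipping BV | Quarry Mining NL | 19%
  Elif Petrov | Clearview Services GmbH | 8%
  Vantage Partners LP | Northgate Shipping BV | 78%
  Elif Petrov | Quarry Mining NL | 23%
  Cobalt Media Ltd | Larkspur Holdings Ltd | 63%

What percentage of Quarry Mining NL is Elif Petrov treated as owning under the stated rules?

Chain via Highfield Pharma AG → Cobalt Media Ltd → Larkspur Holdings Ltd (R2): 62% × 47% × 63% × 23% = 4.222386% of Quarry Mining NL.
Chain via Clearview Services GmbH → Vantage Partners LP → Northgate Shipping BV (R2): 8% × 15% × 78% × 19% = 0.17784% of Quarry Mining NL.
Direct interest in Quarry Mining NL: 23%.
Aggregating (R1): 4.222386% + 0.17784% + 23% = 27.400226%.

27.400226%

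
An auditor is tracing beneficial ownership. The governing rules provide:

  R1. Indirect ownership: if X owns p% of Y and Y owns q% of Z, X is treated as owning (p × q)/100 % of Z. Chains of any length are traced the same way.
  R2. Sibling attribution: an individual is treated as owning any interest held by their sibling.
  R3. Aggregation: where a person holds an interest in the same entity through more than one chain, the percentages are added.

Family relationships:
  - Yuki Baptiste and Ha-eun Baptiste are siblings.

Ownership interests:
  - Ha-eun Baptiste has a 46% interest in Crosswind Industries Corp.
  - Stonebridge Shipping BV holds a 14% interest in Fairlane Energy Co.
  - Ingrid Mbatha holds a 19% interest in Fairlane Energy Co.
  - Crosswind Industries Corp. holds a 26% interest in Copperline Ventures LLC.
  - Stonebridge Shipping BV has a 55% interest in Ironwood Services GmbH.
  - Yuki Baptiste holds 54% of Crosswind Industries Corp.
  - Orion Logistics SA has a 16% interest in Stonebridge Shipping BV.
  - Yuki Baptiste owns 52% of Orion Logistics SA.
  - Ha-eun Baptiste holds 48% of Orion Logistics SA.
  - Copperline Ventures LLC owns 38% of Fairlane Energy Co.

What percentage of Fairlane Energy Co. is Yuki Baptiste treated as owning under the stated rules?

12.12%

By sibling attribution (R2), Yuki Baptiste is treated as also owning Ha-eun Baptiste's interest in Crosswind Industries Corp, giving 54% + 46% = 100%.
By sibling attribution (R2), Yuki Baptiste is treated as also owning Ha-eun Baptiste's interest in Orion Logistics SA, giving 52% + 48% = 100%.
Chain via Crosswind Industries Corp. → Copperline Ventures LLC (R1): 100% × 26% × 38% = 9.88% of Fairlane Energy Co.
Chain via Orion Logistics SA → Stonebridge Shipping BV (R1): 100% × 16% × 14% = 2.24% of Fairlane Energy Co.
Aggregating (R3): 9.88% + 2.24% = 12.12%.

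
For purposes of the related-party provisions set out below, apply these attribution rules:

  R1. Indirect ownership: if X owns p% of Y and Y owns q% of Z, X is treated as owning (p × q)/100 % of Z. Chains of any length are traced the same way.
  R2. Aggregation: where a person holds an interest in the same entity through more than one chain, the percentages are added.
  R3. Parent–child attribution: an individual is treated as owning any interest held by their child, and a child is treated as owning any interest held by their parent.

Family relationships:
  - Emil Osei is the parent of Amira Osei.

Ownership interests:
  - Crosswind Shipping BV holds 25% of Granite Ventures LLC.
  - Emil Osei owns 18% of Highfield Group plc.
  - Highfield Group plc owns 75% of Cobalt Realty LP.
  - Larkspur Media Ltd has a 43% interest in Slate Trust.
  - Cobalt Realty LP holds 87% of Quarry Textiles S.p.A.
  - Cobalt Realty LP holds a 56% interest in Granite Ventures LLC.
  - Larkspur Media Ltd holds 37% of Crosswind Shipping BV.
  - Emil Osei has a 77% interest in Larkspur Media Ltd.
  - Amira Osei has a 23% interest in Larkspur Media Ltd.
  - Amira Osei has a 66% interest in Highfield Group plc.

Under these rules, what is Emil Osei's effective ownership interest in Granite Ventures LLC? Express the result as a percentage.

By parent–child attribution (R3), Emil Osei is treated as also owning Amira Osei's interest in Highfield Group plc, giving 18% + 66% = 84%.
By parent–child attribution (R3), Emil Osei is treated as also owning Amira Osei's interest in Larkspur Media Ltd, giving 77% + 23% = 100%.
Chain via Highfield Group plc → Cobalt Realty LP (R1): 84% × 75% × 56% = 35.28% of Granite Ventures LLC.
Chain via Larkspur Media Ltd → Crosswind Shipping BV (R1): 100% × 37% × 25% = 9.25% of Granite Ventures LLC.
Aggregating (R2): 35.28% + 9.25% = 44.53%.

44.53%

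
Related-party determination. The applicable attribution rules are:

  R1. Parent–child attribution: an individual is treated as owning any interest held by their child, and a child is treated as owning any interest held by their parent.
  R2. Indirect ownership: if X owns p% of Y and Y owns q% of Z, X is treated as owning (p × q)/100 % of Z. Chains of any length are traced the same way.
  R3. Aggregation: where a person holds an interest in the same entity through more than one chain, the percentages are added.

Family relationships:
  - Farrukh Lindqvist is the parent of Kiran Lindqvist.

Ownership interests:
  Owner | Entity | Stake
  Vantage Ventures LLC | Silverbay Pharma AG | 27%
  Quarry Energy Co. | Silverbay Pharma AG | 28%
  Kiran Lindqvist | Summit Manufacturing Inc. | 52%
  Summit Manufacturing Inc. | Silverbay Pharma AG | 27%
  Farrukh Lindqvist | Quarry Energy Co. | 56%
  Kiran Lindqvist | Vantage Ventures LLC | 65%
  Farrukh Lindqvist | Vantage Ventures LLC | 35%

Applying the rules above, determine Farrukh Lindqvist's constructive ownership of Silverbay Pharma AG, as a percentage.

By parent–child attribution (R1), Farrukh Lindqvist is treated as also owning Kiran Lindqvist's interest in Vantage Ventures LLC, giving 35% + 65% = 100%.
By parent–child attribution (R1), Farrukh Lindqvist is treated as owning Kiran Lindqvist's 52% interest in Summit Manufacturing Inc.
Chain via Quarry Energy Co. (R2): 56% × 28% = 15.68% of Silverbay Pharma AG.
Chain via Vantage Ventures LLC (R2): 100% × 27% = 27% of Silverbay Pharma AG.
Chain via Summit Manufacturing Inc. (R2): 52% × 27% = 14.04% of Silverbay Pharma AG.
Aggregating (R3): 15.68% + 27% + 14.04% = 56.72%.

56.72%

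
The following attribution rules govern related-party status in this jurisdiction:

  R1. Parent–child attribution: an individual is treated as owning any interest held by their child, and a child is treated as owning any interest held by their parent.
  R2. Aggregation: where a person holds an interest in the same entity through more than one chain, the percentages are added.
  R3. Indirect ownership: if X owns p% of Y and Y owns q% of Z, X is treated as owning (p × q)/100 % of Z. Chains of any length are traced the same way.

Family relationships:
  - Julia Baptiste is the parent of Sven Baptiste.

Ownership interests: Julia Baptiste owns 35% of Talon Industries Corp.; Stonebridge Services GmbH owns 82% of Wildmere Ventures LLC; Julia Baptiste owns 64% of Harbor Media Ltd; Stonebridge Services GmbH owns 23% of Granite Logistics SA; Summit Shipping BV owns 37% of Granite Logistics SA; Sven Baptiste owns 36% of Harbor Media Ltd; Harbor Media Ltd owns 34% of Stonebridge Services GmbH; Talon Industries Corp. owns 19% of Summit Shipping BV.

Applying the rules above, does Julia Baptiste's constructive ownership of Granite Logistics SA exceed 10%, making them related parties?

Yes

By parent–child attribution (R1), Julia Baptiste is treated as also owning Sven Baptiste's interest in Harbor Media Ltd, giving 64% + 36% = 100%.
Chain via Talon Industries Corp. → Summit Shipping BV (R3): 35% × 19% × 37% = 2.4605% of Granite Logistics SA.
Chain via Harbor Media Ltd → Stonebridge Services GmbH (R3): 100% × 34% × 23% = 7.82% of Granite Logistics SA.
Aggregating (R2): 2.4605% + 7.82% = 10.2805%.
10.2805% exceeds the 10% threshold, so Julia is a related party to Granite Logistics SA.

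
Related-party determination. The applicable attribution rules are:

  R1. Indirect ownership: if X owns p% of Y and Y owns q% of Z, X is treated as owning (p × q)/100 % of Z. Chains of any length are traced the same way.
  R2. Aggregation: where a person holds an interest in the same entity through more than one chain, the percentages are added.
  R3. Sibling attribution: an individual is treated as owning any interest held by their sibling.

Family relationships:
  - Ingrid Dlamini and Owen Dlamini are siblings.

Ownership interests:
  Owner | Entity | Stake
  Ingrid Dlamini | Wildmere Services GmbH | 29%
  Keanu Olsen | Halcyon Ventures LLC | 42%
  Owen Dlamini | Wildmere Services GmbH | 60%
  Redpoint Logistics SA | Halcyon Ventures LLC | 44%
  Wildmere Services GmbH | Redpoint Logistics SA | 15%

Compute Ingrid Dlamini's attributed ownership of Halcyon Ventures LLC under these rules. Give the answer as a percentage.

5.874%

By sibling attribution (R3), Ingrid Dlamini is treated as also owning Owen Dlamini's interest in Wildmere Services GmbH, giving 29% + 60% = 89%.
Chain via Wildmere Services GmbH → Redpoint Logistics SA (R1): 89% × 15% × 44% = 5.874% of Halcyon Ventures LLC.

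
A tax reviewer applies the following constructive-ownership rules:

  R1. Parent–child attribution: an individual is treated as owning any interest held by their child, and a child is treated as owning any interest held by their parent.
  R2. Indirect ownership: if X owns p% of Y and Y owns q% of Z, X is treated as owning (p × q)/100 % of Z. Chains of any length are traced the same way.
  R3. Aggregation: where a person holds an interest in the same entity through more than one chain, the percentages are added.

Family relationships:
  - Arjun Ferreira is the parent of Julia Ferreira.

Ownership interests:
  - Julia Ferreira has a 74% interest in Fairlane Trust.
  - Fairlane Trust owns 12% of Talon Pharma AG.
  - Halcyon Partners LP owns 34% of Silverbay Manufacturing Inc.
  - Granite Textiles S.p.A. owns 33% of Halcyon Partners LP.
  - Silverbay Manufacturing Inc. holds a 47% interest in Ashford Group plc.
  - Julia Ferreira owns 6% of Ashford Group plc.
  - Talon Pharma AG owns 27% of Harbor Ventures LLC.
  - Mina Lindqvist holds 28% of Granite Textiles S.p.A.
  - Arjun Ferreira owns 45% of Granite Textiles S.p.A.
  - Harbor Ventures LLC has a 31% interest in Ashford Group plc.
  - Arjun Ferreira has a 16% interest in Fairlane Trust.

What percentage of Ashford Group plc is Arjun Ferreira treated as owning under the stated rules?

By parent–child attribution (R1), Arjun Ferreira is treated as also owning Julia Ferreira's interest in Fairlane Trust, giving 16% + 74% = 90%.
By parent–child attribution (R1), Arjun Ferreira is treated as owning Julia Ferreira's 6% interest in Ashford Group plc.
Chain via Granite Textiles S.p.A. → Halcyon Partners LP → Silverbay Manufacturing Inc. (R2): 45% × 33% × 34% × 47% = 2.37303% of Ashford Group plc.
Chain via Fairlane Trust → Talon Pharma AG → Harbor Ventures LLC (R2): 90% × 12% × 27% × 31% = 0.90396% of Ashford Group plc.
Direct interest in Ashford Group plc: 6%.
Aggregating (R3): 2.37303% + 0.90396% + 6% = 9.27699%.

9.27699%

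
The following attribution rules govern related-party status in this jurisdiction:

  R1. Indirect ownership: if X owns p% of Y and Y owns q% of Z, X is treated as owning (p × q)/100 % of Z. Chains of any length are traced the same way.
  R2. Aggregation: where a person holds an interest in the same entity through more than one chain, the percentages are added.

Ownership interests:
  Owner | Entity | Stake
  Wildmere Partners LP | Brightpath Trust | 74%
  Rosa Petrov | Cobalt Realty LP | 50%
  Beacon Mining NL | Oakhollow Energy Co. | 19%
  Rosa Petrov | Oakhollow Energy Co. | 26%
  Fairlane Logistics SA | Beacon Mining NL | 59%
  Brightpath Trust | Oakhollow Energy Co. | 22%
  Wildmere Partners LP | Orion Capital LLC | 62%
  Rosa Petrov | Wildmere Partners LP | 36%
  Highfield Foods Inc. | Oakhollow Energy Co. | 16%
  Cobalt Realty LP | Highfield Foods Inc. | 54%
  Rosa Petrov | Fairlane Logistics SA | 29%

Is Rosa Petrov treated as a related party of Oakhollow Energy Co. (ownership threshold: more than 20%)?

Yes

Chain via Fairlane Logistics SA → Beacon Mining NL (R1): 29% × 59% × 19% = 3.2509% of Oakhollow Energy Co.
Chain via Wildmere Partners LP → Brightpath Trust (R1): 36% × 74% × 22% = 5.8608% of Oakhollow Energy Co.
Chain via Cobalt Realty LP → Highfield Foods Inc. (R1): 50% × 54% × 16% = 4.32% of Oakhollow Energy Co.
Direct interest in Oakhollow Energy Co: 26%.
Aggregating (R2): 3.2509% + 5.8608% + 4.32% + 26% = 39.4317%.
39.4317% exceeds the 20% threshold, so Rosa is a related party to Oakhollow Energy Co.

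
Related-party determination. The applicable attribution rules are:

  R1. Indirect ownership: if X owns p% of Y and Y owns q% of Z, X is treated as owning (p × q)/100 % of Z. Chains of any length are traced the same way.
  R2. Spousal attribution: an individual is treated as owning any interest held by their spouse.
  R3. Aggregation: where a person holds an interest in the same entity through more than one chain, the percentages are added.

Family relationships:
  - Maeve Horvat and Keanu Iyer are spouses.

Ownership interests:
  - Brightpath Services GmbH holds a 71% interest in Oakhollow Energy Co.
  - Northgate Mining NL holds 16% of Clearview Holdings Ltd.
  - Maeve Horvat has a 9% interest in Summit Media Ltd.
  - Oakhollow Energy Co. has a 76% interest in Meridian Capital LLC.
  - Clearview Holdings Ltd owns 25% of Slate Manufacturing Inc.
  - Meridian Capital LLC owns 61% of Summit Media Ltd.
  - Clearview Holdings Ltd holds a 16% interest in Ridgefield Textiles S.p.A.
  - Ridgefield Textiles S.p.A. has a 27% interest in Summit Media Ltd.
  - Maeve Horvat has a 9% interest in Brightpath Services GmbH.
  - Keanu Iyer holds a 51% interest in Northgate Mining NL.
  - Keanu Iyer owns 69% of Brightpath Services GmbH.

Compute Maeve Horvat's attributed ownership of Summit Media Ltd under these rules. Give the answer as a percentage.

35.02668%

By spousal attribution (R2), Maeve Horvat is treated as also owning Keanu Iyer's interest in Brightpath Services GmbH, giving 9% + 69% = 78%.
By spousal attribution (R2), Maeve Horvat is treated as owning Keanu Iyer's 51% interest in Northgate Mining NL.
Chain via Brightpath Services GmbH → Oakhollow Energy Co. → Meridian Capital LLC (R1): 78% × 71% × 76% × 61% = 25.674168% of Summit Media Ltd.
Direct interest in Summit Media Ltd: 9%.
Chain via Northgate Mining NL → Clearview Holdings Ltd → Ridgefield Textiles S.p.A. (R1): 51% × 16% × 16% × 27% = 0.352512% of Summit Media Ltd.
Aggregating (R3): 25.674168% + 9% + 0.352512% = 35.02668%.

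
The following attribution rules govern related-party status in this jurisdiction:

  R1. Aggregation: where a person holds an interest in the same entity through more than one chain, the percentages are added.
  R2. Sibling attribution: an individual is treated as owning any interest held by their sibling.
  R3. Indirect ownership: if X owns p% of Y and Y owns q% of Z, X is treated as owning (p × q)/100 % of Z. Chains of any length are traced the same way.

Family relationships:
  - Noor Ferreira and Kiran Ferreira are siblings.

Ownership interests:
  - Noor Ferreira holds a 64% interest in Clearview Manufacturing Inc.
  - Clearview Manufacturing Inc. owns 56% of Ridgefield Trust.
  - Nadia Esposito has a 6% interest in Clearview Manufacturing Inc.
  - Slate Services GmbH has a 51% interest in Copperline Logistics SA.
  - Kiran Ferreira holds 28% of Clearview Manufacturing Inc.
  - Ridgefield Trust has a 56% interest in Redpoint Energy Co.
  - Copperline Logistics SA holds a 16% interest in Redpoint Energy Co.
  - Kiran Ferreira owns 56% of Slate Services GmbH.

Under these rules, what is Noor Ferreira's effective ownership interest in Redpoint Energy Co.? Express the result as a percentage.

33.4208%

By sibling attribution (R2), Noor Ferreira is treated as also owning Kiran Ferreira's interest in Clearview Manufacturing Inc, giving 64% + 28% = 92%.
By sibling attribution (R2), Noor Ferreira is treated as owning Kiran Ferreira's 56% interest in Slate Services GmbH.
Chain via Clearview Manufacturing Inc. → Ridgefield Trust (R3): 92% × 56% × 56% = 28.8512% of Redpoint Energy Co.
Chain via Slate Services GmbH → Copperline Logistics SA (R3): 56% × 51% × 16% = 4.5696% of Redpoint Energy Co.
Aggregating (R1): 28.8512% + 4.5696% = 33.4208%.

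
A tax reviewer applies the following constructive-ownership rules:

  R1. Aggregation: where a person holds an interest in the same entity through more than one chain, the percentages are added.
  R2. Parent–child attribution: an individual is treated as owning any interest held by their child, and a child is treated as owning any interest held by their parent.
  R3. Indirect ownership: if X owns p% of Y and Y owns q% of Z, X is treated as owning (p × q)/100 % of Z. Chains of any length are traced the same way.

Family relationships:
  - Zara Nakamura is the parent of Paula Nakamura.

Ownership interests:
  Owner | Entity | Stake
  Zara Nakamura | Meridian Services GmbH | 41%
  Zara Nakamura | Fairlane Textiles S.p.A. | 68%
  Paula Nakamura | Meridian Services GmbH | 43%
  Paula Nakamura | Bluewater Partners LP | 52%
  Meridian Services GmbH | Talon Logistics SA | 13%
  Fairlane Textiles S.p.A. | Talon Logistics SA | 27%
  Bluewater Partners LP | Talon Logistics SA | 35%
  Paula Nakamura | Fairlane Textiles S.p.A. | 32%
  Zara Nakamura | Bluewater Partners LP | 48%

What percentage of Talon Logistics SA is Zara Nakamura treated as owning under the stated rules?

By parent–child attribution (R2), Zara Nakamura is treated as also owning Paula Nakamura's interest in Fairlane Textiles S.p.A, giving 68% + 32% = 100%.
By parent–child attribution (R2), Zara Nakamura is treated as also owning Paula Nakamura's interest in Meridian Services GmbH, giving 41% + 43% = 84%.
By parent–child attribution (R2), Zara Nakamura is treated as also owning Paula Nakamura's interest in Bluewater Partners LP, giving 48% + 52% = 100%.
Chain via Fairlane Textiles S.p.A. (R3): 100% × 27% = 27% of Talon Logistics SA.
Chain via Meridian Services GmbH (R3): 84% × 13% = 10.92% of Talon Logistics SA.
Chain via Bluewater Partners LP (R3): 100% × 35% = 35% of Talon Logistics SA.
Aggregating (R1): 27% + 10.92% + 35% = 72.92%.

72.92%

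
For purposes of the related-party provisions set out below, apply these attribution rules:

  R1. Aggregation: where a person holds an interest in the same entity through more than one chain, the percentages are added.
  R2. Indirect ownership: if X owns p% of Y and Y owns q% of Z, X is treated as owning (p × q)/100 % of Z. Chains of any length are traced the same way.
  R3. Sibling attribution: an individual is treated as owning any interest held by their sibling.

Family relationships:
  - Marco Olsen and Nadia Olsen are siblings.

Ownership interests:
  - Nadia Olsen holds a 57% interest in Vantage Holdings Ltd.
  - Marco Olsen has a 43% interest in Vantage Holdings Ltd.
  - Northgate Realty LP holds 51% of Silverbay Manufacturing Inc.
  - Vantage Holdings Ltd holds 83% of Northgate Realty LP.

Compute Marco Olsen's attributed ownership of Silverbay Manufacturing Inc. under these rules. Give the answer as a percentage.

42.33%

By sibling attribution (R3), Marco Olsen is treated as also owning Nadia Olsen's interest in Vantage Holdings Ltd, giving 43% + 57% = 100%.
Chain via Vantage Holdings Ltd → Northgate Realty LP (R2): 100% × 83% × 51% = 42.33% of Silverbay Manufacturing Inc.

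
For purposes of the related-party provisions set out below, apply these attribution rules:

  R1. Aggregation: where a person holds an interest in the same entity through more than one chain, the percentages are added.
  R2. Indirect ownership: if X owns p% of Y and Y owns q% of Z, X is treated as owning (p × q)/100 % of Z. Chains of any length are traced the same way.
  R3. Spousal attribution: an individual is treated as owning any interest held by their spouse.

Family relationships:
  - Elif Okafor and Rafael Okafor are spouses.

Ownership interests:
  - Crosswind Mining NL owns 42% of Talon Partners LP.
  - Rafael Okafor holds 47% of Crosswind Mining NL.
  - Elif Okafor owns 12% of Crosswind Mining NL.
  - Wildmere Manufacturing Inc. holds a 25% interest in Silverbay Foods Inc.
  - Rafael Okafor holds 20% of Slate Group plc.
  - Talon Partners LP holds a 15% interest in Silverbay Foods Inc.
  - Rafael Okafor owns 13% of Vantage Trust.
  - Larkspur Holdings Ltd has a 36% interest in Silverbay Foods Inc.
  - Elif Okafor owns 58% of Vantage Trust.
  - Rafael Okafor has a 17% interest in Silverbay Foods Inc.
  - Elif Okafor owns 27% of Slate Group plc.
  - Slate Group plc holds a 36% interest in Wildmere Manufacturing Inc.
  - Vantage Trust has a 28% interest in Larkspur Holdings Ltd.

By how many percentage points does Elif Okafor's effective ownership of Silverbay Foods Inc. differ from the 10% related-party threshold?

22.1038

By spousal attribution (R3), Elif Okafor is treated as also owning Rafael Okafor's interest in Crosswind Mining NL, giving 12% + 47% = 59%.
By spousal attribution (R3), Elif Okafor is treated as also owning Rafael Okafor's interest in Vantage Trust, giving 58% + 13% = 71%.
By spousal attribution (R3), Elif Okafor is treated as also owning Rafael Okafor's interest in Slate Group plc, giving 27% + 20% = 47%.
By spousal attribution (R3), Elif Okafor is treated as owning Rafael Okafor's 17% interest in Silverbay Foods Inc.
Chain via Crosswind Mining NL → Talon Partners LP (R2): 59% × 42% × 15% = 3.717% of Silverbay Foods Inc.
Chain via Vantage Trust → Larkspur Holdings Ltd (R2): 71% × 28% × 36% = 7.1568% of Silverbay Foods Inc.
Chain via Slate Group plc → Wildmere Manufacturing Inc. (R2): 47% × 36% × 25% = 4.23% of Silverbay Foods Inc.
Direct interest in Silverbay Foods Inc: 17%.
Aggregating (R1): 3.717% + 7.1568% + 4.23% + 17% = 32.1038%.
32.1038% exceeds the 10% threshold by 22.1038 percentage points.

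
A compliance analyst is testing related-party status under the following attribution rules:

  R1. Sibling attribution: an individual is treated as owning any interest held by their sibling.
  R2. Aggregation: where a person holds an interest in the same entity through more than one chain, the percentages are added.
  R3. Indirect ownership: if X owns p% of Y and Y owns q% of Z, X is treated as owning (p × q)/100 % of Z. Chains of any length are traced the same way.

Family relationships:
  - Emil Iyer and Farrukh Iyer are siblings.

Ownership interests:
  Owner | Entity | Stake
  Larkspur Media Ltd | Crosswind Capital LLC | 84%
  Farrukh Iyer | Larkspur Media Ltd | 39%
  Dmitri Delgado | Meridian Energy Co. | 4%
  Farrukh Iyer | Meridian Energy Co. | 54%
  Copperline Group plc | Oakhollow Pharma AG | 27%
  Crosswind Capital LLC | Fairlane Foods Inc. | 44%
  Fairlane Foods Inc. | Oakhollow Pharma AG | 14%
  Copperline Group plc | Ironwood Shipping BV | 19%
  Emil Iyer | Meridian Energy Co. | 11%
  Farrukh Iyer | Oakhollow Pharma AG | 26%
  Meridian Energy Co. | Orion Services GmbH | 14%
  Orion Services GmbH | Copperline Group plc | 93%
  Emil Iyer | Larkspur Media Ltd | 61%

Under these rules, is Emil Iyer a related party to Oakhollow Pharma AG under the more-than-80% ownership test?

By sibling attribution (R1), Emil Iyer is treated as also owning Farrukh Iyer's interest in Larkspur Media Ltd, giving 61% + 39% = 100%.
By sibling attribution (R1), Emil Iyer is treated as also owning Farrukh Iyer's interest in Meridian Energy Co, giving 11% + 54% = 65%.
By sibling attribution (R1), Emil Iyer is treated as owning Farrukh Iyer's 26% interest in Oakhollow Pharma AG.
Chain via Larkspur Media Ltd → Crosswind Capital LLC → Fairlane Foods Inc. (R3): 100% × 84% × 44% × 14% = 5.1744% of Oakhollow Pharma AG.
Chain via Meridian Energy Co. → Orion Services GmbH → Copperline Group plc (R3): 65% × 14% × 93% × 27% = 2.28501% of Oakhollow Pharma AG.
Direct interest in Oakhollow Pharma AG: 26%.
Aggregating (R2): 5.1744% + 2.28501% + 26% = 33.45941%.
33.45941% does not exceed the 80% threshold, so Emil is not a related party to Oakhollow Pharma AG.

No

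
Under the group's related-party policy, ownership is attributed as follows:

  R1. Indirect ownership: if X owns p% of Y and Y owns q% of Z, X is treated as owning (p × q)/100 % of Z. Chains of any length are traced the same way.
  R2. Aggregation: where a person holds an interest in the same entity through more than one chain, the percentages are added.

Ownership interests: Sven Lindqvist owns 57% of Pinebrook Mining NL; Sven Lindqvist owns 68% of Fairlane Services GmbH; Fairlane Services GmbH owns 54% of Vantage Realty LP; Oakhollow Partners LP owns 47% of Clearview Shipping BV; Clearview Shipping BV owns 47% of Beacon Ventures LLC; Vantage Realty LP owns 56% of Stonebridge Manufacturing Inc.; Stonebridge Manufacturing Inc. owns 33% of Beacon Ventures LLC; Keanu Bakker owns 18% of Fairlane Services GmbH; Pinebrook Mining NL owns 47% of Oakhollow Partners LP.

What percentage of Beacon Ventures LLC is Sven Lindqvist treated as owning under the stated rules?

12.703767%

Chain via Fairlane Services GmbH → Vantage Realty LP → Stonebridge Manufacturing Inc. (R1): 68% × 54% × 56% × 33% = 6.785856% of Beacon Ventures LLC.
Chain via Pinebrook Mining NL → Oakhollow Partners LP → Clearview Shipping BV (R1): 57% × 47% × 47% × 47% = 5.917911% of Beacon Ventures LLC.
Aggregating (R2): 6.785856% + 5.917911% = 12.703767%.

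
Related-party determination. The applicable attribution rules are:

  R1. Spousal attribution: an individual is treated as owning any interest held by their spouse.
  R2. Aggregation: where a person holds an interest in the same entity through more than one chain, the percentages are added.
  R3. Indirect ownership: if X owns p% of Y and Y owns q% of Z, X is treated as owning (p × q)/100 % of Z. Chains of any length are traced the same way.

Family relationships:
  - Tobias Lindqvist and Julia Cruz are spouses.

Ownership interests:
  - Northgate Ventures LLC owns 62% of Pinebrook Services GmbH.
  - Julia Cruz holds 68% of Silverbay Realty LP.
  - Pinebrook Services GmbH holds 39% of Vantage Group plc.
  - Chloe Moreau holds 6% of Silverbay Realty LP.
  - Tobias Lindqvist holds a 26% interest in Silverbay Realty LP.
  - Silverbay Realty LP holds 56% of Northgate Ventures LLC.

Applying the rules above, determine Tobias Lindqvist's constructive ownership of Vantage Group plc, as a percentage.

12.728352%

By spousal attribution (R1), Tobias Lindqvist is treated as also owning Julia Cruz's interest in Silverbay Realty LP, giving 26% + 68% = 94%.
Chain via Silverbay Realty LP → Northgate Ventures LLC → Pinebrook Services GmbH (R3): 94% × 56% × 62% × 39% = 12.728352% of Vantage Group plc.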